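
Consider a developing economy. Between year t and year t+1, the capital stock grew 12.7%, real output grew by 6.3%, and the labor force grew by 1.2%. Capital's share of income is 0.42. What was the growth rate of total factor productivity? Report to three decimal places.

Total factor productivity grew 0.270%.

Labor's share = 1 − 0.42 = 0.58.
The capital stock: 0.42 × 12.7 = 5.334 pp.
The labor force: 0.58 × 1.2 = 0.696 pp.
TFP growth = 6.3 − 6.03 = 0.27%.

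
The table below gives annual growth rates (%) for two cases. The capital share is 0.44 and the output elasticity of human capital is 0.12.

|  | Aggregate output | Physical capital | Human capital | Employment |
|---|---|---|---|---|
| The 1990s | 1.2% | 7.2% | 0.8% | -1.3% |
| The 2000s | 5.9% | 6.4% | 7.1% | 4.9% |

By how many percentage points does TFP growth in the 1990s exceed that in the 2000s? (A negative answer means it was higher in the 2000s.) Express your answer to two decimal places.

-1.57 percentage points

Labor's share = 1 − 0.44 − 0.12 = 0.44.
The 1990s: TFP = 1.2 − 3.168 − 0.096 + 0.572 = -1.492%.
The 2000s: TFP = 5.9 − 2.816 − 0.852 − 2.156 = 0.076%.
Difference = -1.492 − (0.076) = -1.568 pp.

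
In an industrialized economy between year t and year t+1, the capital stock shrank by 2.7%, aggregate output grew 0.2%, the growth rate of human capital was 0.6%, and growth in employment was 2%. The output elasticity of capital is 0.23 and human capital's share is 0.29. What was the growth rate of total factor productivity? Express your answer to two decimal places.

-0.31%

Labor's share = 1 − 0.23 − 0.29 = 0.48.
The capital stock: 0.23 × (-2.7) = -0.621 pp.
Human capital: 0.29 × 0.6 = 0.174 pp.
Employment: 0.48 × 2 = 0.96 pp.
TFP growth = 0.2 − 0.513 = -0.313%.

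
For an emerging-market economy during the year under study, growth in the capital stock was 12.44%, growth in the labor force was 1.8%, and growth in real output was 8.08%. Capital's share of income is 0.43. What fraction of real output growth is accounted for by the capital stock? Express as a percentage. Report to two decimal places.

The capital stock contributed 0.43 × 12.44 = 5.3492 pp.
Share of growth = 5.3492 / 8.08 × 100 = 66.203%.

The capital stock accounted for 66.20% of growth.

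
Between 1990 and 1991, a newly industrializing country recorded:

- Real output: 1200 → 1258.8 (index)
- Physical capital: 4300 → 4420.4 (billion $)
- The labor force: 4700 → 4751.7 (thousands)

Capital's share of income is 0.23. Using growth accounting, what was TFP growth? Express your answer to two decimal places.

3.41%

Real output growth = (1258.8 − 1200) / 1200 = 4.9%.
Physical capital growth = (4420.4 − 4300) / 4300 = 2.8%.
The labor force growth = (4751.7 − 4700) / 4700 = 1.1%.
Labor's share = 1 − 0.23 = 0.77.
Physical capital: 0.23 × 2.8 = 0.644 pp.
The labor force: 0.77 × 1.1 = 0.847 pp.
TFP growth = 4.9 − 1.491 = 3.409%.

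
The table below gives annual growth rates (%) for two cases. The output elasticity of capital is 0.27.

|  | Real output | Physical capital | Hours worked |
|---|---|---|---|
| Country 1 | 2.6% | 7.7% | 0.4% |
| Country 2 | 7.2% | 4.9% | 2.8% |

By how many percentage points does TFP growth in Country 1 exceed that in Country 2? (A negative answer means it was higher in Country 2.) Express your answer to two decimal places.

-3.60 percentage points

Labor's share = 1 − 0.27 = 0.73.
Country 1: TFP = 2.6 − 2.079 − 0.292 = 0.229%.
Country 2: TFP = 7.2 − 1.323 − 2.044 = 3.833%.
Difference = 0.229 − (3.833) = -3.604 pp.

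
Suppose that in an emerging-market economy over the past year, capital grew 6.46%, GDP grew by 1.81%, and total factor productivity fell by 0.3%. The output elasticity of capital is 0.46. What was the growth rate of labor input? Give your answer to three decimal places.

Labor's share = 1 − 0.46 = 0.54.
gY = gA + 0.46×6.46 + 0.54×g.
0.54×g = 1.81 + 0.3 − 2.9716 = -0.8616.
g = -0.8616 / 0.54 = -1.59556%.

-1.596%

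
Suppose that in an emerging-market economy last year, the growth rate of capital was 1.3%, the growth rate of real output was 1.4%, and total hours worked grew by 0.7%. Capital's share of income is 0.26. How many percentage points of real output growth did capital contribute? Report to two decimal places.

Contribution = share × growth = 0.26 × 1.3 = 0.338 pp.

0.34 pp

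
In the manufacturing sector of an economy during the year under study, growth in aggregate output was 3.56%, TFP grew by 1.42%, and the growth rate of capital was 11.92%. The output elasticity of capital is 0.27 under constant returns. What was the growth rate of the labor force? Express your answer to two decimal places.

Labor's share = 1 − 0.27 = 0.73.
gY = gA + 0.27×11.92 + 0.73×g.
0.73×g = 3.56 − 1.42 − 3.2184 = -1.0784.
g = -1.0784 / 0.73 = -1.4773%.

-1.48%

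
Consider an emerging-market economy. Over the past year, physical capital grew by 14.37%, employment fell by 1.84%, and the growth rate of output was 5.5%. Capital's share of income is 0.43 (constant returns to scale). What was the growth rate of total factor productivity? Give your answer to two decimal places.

Labor's share = 1 − 0.43 = 0.57.
Physical capital: 0.43 × 14.37 = 6.1791 pp.
Employment: 0.57 × (-1.84) = -1.0488 pp.
TFP growth = 5.5 − 5.1303 = 0.3697%.

0.37%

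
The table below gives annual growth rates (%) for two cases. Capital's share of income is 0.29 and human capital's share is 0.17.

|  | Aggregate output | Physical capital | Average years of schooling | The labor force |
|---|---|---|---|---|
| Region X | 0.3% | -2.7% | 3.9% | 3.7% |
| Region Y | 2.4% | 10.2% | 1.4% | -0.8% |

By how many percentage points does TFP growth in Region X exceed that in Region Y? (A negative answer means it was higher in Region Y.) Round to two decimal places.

Labor's share = 1 − 0.29 − 0.17 = 0.54.
Region X: TFP = 0.3 + 0.783 − 0.663 − 1.998 = -1.578%.
Region Y: TFP = 2.4 − 2.958 − 0.238 + 0.432 = -0.364%.
Difference = -1.578 − (-0.364) = -1.214 pp.

-1.21 percentage points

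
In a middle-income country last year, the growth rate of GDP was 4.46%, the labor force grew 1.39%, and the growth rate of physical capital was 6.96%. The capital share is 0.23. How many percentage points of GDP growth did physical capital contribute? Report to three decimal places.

1.601

Contribution = share × growth = 0.23 × 6.96 = 1.6008 pp.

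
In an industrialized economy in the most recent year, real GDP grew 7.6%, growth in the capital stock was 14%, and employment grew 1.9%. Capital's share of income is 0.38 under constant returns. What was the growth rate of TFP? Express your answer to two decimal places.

Labor's share = 1 − 0.38 = 0.62.
The capital stock: 0.38 × 14 = 5.32 pp.
Employment: 0.62 × 1.9 = 1.178 pp.
TFP growth = 7.6 − 6.498 = 1.102%.

1.10%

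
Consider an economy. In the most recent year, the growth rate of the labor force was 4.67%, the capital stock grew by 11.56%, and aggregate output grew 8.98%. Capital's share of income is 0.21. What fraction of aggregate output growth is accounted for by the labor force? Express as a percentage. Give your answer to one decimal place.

41.1%

Labor's share = 1 − 0.21 = 0.79.
The labor force contributed 0.79 × 4.67 = 3.6893 pp.
Share of growth = 3.6893 / 8.98 × 100 = 41.084%.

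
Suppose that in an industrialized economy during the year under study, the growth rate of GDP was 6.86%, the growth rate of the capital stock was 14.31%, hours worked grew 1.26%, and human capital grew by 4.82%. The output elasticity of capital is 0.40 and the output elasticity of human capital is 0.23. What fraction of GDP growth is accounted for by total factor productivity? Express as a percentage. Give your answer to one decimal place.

Labor's share = 1 − 0.4 − 0.23 = 0.37.
The capital stock: 0.4 × 14.31 = 5.724 pp.
Human capital: 0.23 × 4.82 = 1.1086 pp.
Hours worked: 0.37 × 1.26 = 0.4662 pp.
TFP growth = 6.86 − 7.2988 = -0.4388%.
TFP share of growth = -0.4388 / 6.86 × 100 = -6.397%.

-6.4%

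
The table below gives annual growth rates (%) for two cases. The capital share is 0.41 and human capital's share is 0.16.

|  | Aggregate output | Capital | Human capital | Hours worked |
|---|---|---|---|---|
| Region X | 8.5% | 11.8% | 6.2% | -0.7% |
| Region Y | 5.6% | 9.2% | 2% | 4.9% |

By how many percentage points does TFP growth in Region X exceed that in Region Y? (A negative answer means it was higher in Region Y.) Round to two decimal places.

Labor's share = 1 − 0.41 − 0.16 = 0.43.
Region X: TFP = 8.5 − 4.838 − 0.992 + 0.301 = 2.971%.
Region Y: TFP = 5.6 − 3.772 − 0.32 − 2.107 = -0.599%.
Difference = 2.971 − (-0.599) = 3.57 pp.

3.57 percentage points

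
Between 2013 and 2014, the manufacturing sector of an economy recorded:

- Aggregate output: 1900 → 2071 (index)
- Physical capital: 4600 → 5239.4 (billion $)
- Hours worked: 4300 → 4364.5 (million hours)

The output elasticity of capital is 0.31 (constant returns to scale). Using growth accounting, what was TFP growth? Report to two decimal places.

Aggregate output growth = (2071 − 1900) / 1900 = 9%.
Physical capital growth = (5239.4 − 4600) / 4600 = 13.9%.
Hours worked growth = (4364.5 − 4300) / 4300 = 1.5%.
Labor's share = 1 − 0.31 = 0.69.
Physical capital: 0.31 × 13.9 = 4.309 pp.
Hours worked: 0.69 × 1.5 = 1.035 pp.
TFP growth = 9 − 5.344 = 3.656%.

TFP grew 3.66%.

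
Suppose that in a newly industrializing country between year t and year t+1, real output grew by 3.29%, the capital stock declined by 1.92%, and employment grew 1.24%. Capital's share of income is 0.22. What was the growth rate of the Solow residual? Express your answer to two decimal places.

Labor's share = 1 − 0.22 = 0.78.
The capital stock: 0.22 × (-1.92) = -0.4224 pp.
Employment: 0.78 × 1.24 = 0.9672 pp.
TFP growth = 3.29 − 0.5448 = 2.7452%.

The Solow residual growth was 2.75%.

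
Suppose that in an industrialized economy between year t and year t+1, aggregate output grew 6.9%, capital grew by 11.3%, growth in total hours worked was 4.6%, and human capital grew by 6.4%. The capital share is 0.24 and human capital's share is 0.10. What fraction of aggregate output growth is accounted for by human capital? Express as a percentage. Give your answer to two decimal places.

Human capital accounted for 9.28% of growth.

Human capital contributed 0.1 × 6.4 = 0.64 pp.
Share of growth = 0.64 / 6.9 × 100 = 9.2754%.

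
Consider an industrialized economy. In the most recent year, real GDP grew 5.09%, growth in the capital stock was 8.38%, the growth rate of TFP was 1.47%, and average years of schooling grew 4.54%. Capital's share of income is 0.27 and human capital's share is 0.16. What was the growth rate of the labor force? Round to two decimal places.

1.11%

Labor's share = 1 − 0.27 − 0.16 = 0.57.
gY = gA + 0.27×8.38 + 0.16×4.54 + 0.57×g.
0.57×g = 5.09 − 1.47 − 2.989 = 0.631.
g = 0.631 / 0.57 = 1.107%.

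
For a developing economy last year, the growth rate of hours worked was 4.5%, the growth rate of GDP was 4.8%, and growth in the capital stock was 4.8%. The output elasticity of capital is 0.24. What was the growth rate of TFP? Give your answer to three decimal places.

Labor's share = 1 − 0.24 = 0.76.
The capital stock: 0.24 × 4.8 = 1.152 pp.
Hours worked: 0.76 × 4.5 = 3.42 pp.
TFP growth = 4.8 − 4.572 = 0.228%.

0.228%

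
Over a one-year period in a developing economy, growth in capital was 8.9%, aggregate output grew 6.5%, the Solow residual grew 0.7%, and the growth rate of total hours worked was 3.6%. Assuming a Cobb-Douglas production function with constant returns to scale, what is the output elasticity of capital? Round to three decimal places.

gY = gA + α·gK + (1−α)·gL, so gY − gA − gL = α(gK − gL).
6.5 − 0.7 − 3.6 = α × (8.9 − 3.6).
2.2 = 5.3 α, so α = 0.41509.

0.415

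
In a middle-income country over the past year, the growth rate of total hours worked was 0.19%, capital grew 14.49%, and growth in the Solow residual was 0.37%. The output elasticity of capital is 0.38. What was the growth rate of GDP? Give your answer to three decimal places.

Labor's share = 1 − 0.38 = 0.62.
Capital: 0.38 × 14.49 = 5.5062 pp.
Total hours worked: 0.62 × 0.19 = 0.1178 pp.
Output growth = 0.37 + 5.624 = 5.994%.

GDP grew 5.994%.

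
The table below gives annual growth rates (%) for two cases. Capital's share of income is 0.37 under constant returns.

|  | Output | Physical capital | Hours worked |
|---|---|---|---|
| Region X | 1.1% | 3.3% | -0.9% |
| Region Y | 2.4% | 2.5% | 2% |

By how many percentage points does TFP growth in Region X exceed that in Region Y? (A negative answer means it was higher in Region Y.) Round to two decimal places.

Labor's share = 1 − 0.37 = 0.63.
Region X: TFP = 1.1 − 1.221 + 0.567 = 0.446%.
Region Y: TFP = 2.4 − 0.925 − 1.26 = 0.215%.
Difference = 0.446 − (0.215) = 0.231 pp.

0.23 percentage points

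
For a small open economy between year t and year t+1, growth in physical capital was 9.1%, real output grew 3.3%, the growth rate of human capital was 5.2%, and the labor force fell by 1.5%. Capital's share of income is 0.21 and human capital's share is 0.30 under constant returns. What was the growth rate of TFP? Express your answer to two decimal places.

0.56%

Labor's share = 1 − 0.21 − 0.3 = 0.49.
Physical capital: 0.21 × 9.1 = 1.911 pp.
Human capital: 0.3 × 5.2 = 1.56 pp.
The labor force: 0.49 × (-1.5) = -0.735 pp.
TFP growth = 3.3 − 2.736 = 0.564%.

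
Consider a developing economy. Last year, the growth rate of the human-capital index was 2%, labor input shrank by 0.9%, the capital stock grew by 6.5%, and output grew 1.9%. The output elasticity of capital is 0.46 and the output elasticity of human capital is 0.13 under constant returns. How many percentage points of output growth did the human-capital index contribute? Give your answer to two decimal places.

Contribution = share × growth = 0.13 × 2 = 0.26 pp.

0.26 pp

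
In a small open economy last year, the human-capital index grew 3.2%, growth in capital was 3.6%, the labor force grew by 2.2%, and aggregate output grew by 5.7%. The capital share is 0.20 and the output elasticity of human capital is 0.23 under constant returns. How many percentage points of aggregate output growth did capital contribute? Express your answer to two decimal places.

Contribution = share × growth = 0.2 × 3.6 = 0.72 pp.

0.72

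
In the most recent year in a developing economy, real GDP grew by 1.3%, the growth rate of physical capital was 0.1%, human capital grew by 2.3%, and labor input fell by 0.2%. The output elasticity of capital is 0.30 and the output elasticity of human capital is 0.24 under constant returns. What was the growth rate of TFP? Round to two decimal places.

Labor's share = 1 − 0.3 − 0.24 = 0.46.
Physical capital: 0.3 × 0.1 = 0.03 pp.
Human capital: 0.24 × 2.3 = 0.552 pp.
Labor input: 0.46 × (-0.2) = -0.092 pp.
TFP growth = 1.3 − 0.49 = 0.81%.

TFP growth was 0.81%.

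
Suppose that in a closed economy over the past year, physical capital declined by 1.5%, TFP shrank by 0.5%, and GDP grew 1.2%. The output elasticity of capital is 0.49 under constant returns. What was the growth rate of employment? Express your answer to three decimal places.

Labor's share = 1 − 0.49 = 0.51.
gY = gA + 0.49×(-1.5) + 0.51×g.
0.51×g = 1.2 + 0.5 + 0.735 = 2.435.
g = 2.435 / 0.51 = 4.77451%.

4.775%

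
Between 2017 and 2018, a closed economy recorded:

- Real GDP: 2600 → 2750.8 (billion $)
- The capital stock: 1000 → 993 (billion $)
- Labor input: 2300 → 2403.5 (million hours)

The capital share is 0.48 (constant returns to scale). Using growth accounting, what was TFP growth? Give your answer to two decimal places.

Real GDP growth = (2750.8 − 2600) / 2600 = 5.8%.
The capital stock growth = (993 − 1000) / 1000 = -0.7%.
Labor input growth = (2403.5 − 2300) / 2300 = 4.5%.
Labor's share = 1 − 0.48 = 0.52.
The capital stock: 0.48 × (-0.7) = -0.336 pp.
Labor input: 0.52 × 4.5 = 2.34 pp.
TFP growth = 5.8 − 2.004 = 3.796%.

3.80%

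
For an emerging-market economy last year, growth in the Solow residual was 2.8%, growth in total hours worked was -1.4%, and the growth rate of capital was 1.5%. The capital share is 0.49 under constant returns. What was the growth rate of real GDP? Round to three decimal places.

Real GDP growth was 2.821%.

Labor's share = 1 − 0.49 = 0.51.
Capital: 0.49 × 1.5 = 0.735 pp.
Total hours worked: 0.51 × (-1.4) = -0.714 pp.
Output growth = 2.8 + 0.021 = 2.821%.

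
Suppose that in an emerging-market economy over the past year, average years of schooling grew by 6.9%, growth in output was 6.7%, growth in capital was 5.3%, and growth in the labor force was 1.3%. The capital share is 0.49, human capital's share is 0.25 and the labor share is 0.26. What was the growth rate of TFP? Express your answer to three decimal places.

2.040%

Labor's share = 1 − 0.49 − 0.25 = 0.26.
Capital: 0.49 × 5.3 = 2.597 pp.
Average years of schooling: 0.25 × 6.9 = 1.725 pp.
The labor force: 0.26 × 1.3 = 0.338 pp.
TFP growth = 6.7 − 4.66 = 2.04%.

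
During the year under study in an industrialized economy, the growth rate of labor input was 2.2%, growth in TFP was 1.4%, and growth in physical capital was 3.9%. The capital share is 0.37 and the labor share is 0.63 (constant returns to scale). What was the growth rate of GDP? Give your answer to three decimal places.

GDP grew 4.229%.

Labor's share = 1 − 0.37 = 0.63.
Physical capital: 0.37 × 3.9 = 1.443 pp.
Labor input: 0.63 × 2.2 = 1.386 pp.
Output growth = 1.4 + 2.829 = 4.229%.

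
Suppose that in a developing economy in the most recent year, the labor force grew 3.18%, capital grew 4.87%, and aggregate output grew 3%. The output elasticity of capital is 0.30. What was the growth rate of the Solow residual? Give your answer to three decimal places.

Labor's share = 1 − 0.3 = 0.7.
Capital: 0.3 × 4.87 = 1.461 pp.
The labor force: 0.7 × 3.18 = 2.226 pp.
TFP growth = 3 − 3.687 = -0.687%.

-0.687%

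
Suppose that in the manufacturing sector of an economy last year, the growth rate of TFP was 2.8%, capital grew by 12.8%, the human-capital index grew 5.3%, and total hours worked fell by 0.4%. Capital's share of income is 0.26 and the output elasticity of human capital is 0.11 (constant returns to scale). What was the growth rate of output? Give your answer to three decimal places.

Labor's share = 1 − 0.26 − 0.11 = 0.63.
Capital: 0.26 × 12.8 = 3.328 pp.
The human-capital index: 0.11 × 5.3 = 0.583 pp.
Total hours worked: 0.63 × (-0.4) = -0.252 pp.
Output growth = 2.8 + 3.659 = 6.459%.

Output grew 6.459%.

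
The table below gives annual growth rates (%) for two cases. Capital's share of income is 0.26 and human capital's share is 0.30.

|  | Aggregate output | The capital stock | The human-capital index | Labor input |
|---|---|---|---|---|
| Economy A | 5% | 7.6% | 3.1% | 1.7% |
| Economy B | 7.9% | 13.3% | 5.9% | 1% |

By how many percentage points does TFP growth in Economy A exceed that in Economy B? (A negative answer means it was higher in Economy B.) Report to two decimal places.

-0.89 percentage points

Labor's share = 1 − 0.26 − 0.3 = 0.44.
Economy A: TFP = 5 − 1.976 − 0.93 − 0.748 = 1.346%.
Economy B: TFP = 7.9 − 3.458 − 1.77 − 0.44 = 2.232%.
Difference = 1.346 − (2.232) = -0.886 pp.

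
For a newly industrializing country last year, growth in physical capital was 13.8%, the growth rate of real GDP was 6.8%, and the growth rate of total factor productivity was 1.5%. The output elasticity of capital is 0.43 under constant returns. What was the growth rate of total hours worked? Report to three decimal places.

Labor's share = 1 − 0.43 = 0.57.
gY = gA + 0.43×13.8 + 0.57×g.
0.57×g = 6.8 − 1.5 − 5.934 = -0.634.
g = -0.634 / 0.57 = -1.11228%.

-1.112%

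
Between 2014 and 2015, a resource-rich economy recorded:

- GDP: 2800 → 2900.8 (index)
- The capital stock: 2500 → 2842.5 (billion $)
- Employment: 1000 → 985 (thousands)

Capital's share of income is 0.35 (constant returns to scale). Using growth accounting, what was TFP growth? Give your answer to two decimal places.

GDP growth = (2900.8 − 2800) / 2800 = 3.6%.
The capital stock growth = (2842.5 − 2500) / 2500 = 13.7%.
Employment growth = (985 − 1000) / 1000 = -1.5%.
Labor's share = 1 − 0.35 = 0.65.
The capital stock: 0.35 × 13.7 = 4.795 pp.
Employment: 0.65 × (-1.5) = -0.975 pp.
TFP growth = 3.6 − 3.82 = -0.22%.

-0.22%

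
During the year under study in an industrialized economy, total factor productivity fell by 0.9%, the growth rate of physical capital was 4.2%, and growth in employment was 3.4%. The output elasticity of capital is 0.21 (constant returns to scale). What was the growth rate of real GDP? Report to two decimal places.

Real GDP grew 2.67%.

Labor's share = 1 − 0.21 = 0.79.
Physical capital: 0.21 × 4.2 = 0.882 pp.
Employment: 0.79 × 3.4 = 2.686 pp.
Output growth = -0.9 + 3.568 = 2.668%.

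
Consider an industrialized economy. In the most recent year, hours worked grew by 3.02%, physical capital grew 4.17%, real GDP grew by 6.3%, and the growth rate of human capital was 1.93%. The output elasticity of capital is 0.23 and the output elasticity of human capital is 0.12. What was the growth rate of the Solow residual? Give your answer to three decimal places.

Labor's share = 1 − 0.23 − 0.12 = 0.65.
Physical capital: 0.23 × 4.17 = 0.9591 pp.
Human capital: 0.12 × 1.93 = 0.2316 pp.
Hours worked: 0.65 × 3.02 = 1.963 pp.
TFP growth = 6.3 − 3.1537 = 3.1463%.

3.146%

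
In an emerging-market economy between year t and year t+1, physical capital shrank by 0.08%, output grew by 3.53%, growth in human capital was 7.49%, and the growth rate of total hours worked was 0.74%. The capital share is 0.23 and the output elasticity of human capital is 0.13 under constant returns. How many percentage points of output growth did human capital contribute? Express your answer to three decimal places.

Contribution = share × growth = 0.13 × 7.49 = 0.9737 pp.

0.974 pp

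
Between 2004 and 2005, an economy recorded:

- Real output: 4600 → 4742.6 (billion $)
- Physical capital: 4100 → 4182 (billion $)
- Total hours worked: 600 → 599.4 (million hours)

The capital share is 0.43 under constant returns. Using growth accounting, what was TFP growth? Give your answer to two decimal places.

Real output growth = (4742.6 − 4600) / 4600 = 3.1%.
Physical capital growth = (4182 − 4100) / 4100 = 2%.
Total hours worked growth = (599.4 − 600) / 600 = -0.1%.
Labor's share = 1 − 0.43 = 0.57.
Physical capital: 0.43 × 2 = 0.86 pp.
Total hours worked: 0.57 × (-0.1) = -0.057 pp.
TFP growth = 3.1 − 0.803 = 2.297%.

2.30%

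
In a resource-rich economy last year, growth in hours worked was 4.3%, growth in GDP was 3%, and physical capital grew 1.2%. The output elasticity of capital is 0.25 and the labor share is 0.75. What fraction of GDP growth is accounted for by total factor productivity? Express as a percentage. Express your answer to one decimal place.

Labor's share = 1 − 0.25 = 0.75.
Physical capital: 0.25 × 1.2 = 0.3 pp.
Hours worked: 0.75 × 4.3 = 3.225 pp.
TFP growth = 3 − 3.525 = -0.525%.
TFP share of growth = -0.525 / 3 × 100 = -17.5%.

-17.5%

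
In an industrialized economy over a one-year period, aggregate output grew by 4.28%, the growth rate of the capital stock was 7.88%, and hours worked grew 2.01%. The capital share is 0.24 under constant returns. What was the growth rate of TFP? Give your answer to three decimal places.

Labor's share = 1 − 0.24 = 0.76.
The capital stock: 0.24 × 7.88 = 1.8912 pp.
Hours worked: 0.76 × 2.01 = 1.5276 pp.
TFP growth = 4.28 − 3.4188 = 0.8612%.

TFP growth was 0.861%.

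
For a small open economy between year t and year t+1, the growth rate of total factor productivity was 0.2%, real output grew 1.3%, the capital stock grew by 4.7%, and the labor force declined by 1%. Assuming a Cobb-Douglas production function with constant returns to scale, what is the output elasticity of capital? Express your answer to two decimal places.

gY = gA + α·gK + (1−α)·gL, so gY − gA − gL = α(gK − gL).
1.3 − 0.2 + 1 = α × (4.7 − (-1)).
2.1 = 5.7 α, so α = 0.3684.

0.37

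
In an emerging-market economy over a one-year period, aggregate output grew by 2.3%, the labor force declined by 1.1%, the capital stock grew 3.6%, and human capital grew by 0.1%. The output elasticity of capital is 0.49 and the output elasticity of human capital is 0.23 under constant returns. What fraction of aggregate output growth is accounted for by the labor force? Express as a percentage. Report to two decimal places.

-13.39%

Labor's share = 1 − 0.49 − 0.23 = 0.28.
The labor force contributed 0.28 × (-1.1) = -0.308 pp.
Share of growth = -0.308 / 2.3 × 100 = -13.3913%.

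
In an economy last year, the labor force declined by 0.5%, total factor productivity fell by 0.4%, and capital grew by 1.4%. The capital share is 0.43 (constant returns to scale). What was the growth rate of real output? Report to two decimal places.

-0.08%

Labor's share = 1 − 0.43 = 0.57.
Capital: 0.43 × 1.4 = 0.602 pp.
The labor force: 0.57 × (-0.5) = -0.285 pp.
Output growth = -0.4 + 0.317 = -0.083%.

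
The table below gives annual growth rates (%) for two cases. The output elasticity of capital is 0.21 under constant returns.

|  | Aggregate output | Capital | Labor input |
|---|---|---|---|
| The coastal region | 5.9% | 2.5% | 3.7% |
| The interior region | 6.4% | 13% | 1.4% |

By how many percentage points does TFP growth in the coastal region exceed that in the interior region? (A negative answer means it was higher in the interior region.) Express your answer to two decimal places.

Labor's share = 1 − 0.21 = 0.79.
The coastal region: TFP = 5.9 − 0.525 − 2.923 = 2.452%.
The interior region: TFP = 6.4 − 2.73 − 1.106 = 2.564%.
Difference = 2.452 − (2.564) = -0.112 pp.

-0.11 percentage points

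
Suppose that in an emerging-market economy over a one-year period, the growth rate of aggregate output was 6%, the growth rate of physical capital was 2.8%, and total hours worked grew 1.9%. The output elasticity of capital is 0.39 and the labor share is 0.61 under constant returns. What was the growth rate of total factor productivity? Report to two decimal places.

Labor's share = 1 − 0.39 = 0.61.
Physical capital: 0.39 × 2.8 = 1.092 pp.
Total hours worked: 0.61 × 1.9 = 1.159 pp.
TFP growth = 6 − 2.251 = 3.749%.

Total factor productivity growth was 3.75%.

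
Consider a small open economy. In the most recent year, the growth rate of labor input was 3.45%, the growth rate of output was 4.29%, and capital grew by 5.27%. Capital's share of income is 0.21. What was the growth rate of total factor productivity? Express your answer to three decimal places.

0.458%

Labor's share = 1 − 0.21 = 0.79.
Capital: 0.21 × 5.27 = 1.1067 pp.
Labor input: 0.79 × 3.45 = 2.7255 pp.
TFP growth = 4.29 − 3.8322 = 0.4578%.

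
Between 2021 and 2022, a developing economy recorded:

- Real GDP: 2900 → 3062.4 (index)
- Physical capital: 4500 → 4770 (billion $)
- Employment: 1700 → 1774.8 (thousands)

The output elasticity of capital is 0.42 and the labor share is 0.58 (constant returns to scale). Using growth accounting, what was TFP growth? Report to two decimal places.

0.53%

Real GDP growth = (3062.4 − 2900) / 2900 = 5.6%.
Physical capital growth = (4770 − 4500) / 4500 = 6%.
Employment growth = (1774.8 − 1700) / 1700 = 4.4%.
Labor's share = 1 − 0.42 = 0.58.
Physical capital: 0.42 × 6 = 2.52 pp.
Employment: 0.58 × 4.4 = 2.552 pp.
TFP growth = 5.6 − 5.072 = 0.528%.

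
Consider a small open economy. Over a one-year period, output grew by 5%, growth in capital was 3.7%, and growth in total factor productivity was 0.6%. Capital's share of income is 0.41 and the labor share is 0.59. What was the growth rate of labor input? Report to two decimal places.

4.89%

Labor's share = 1 − 0.41 = 0.59.
gY = gA + 0.41×3.7 + 0.59×g.
0.59×g = 5 − 0.6 − 1.517 = 2.883.
g = 2.883 / 0.59 = 4.8864%.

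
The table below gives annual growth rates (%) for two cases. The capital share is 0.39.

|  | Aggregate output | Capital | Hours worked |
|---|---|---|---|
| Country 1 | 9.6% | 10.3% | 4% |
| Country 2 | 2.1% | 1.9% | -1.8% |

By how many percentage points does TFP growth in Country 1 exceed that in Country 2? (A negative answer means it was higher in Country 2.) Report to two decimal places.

Labor's share = 1 − 0.39 = 0.61.
Country 1: TFP = 9.6 − 4.017 − 2.44 = 3.143%.
Country 2: TFP = 2.1 − 0.741 + 1.098 = 2.457%.
Difference = 3.143 − (2.457) = 0.686 pp.

0.69 percentage points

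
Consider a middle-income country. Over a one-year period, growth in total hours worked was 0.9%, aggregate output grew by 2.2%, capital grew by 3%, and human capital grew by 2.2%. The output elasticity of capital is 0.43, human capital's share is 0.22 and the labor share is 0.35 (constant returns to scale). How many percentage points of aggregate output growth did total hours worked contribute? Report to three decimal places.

Labor's share = 1 − 0.43 − 0.22 = 0.35.
Contribution = share × growth = 0.35 × 0.9 = 0.315 pp.

0.315 percentage points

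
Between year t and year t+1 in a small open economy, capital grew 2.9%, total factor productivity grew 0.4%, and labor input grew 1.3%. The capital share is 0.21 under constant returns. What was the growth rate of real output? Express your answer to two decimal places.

2.04%

Labor's share = 1 − 0.21 = 0.79.
Capital: 0.21 × 2.9 = 0.609 pp.
Labor input: 0.79 × 1.3 = 1.027 pp.
Output growth = 0.4 + 1.636 = 2.036%.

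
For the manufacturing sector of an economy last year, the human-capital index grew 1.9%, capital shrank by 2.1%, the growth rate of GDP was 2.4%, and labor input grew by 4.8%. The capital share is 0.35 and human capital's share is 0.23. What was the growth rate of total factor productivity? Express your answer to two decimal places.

Total factor productivity growth was 0.68%.

Labor's share = 1 − 0.35 − 0.23 = 0.42.
Capital: 0.35 × (-2.1) = -0.735 pp.
The human-capital index: 0.23 × 1.9 = 0.437 pp.
Labor input: 0.42 × 4.8 = 2.016 pp.
TFP growth = 2.4 − 1.718 = 0.682%.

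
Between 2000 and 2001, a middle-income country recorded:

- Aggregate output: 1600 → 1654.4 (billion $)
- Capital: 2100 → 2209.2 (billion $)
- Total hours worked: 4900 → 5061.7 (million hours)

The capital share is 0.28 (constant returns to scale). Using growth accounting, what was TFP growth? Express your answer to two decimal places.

Aggregate output growth = (1654.4 − 1600) / 1600 = 3.4%.
Capital growth = (2209.2 − 2100) / 2100 = 5.2%.
Total hours worked growth = (5061.7 − 4900) / 4900 = 3.3%.
Labor's share = 1 − 0.28 = 0.72.
Capital: 0.28 × 5.2 = 1.456 pp.
Total hours worked: 0.72 × 3.3 = 2.376 pp.
TFP growth = 3.4 − 3.832 = -0.432%.

-0.43%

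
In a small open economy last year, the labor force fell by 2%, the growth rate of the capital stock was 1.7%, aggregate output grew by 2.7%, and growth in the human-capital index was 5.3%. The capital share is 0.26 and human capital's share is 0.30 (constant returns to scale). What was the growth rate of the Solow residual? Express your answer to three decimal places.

Labor's share = 1 − 0.26 − 0.3 = 0.44.
The capital stock: 0.26 × 1.7 = 0.442 pp.
The human-capital index: 0.3 × 5.3 = 1.59 pp.
The labor force: 0.44 × (-2) = -0.88 pp.
TFP growth = 2.7 − 1.152 = 1.548%.

1.548%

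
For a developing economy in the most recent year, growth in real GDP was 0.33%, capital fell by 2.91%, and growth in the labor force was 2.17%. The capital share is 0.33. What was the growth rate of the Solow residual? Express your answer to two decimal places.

-0.16%

Labor's share = 1 − 0.33 = 0.67.
Capital: 0.33 × (-2.91) = -0.9603 pp.
The labor force: 0.67 × 2.17 = 1.4539 pp.
TFP growth = 0.33 − 0.4936 = -0.1636%.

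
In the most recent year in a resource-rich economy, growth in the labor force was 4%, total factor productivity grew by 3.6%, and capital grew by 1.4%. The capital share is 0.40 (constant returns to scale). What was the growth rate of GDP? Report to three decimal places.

GDP grew 6.560%.

Labor's share = 1 − 0.4 = 0.6.
Capital: 0.4 × 1.4 = 0.56 pp.
The labor force: 0.6 × 4 = 2.4 pp.
Output growth = 3.6 + 2.96 = 6.56%.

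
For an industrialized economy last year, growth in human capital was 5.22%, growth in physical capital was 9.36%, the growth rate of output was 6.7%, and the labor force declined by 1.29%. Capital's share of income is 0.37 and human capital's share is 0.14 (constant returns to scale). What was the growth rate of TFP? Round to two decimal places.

Labor's share = 1 − 0.37 − 0.14 = 0.49.
Physical capital: 0.37 × 9.36 = 3.4632 pp.
Human capital: 0.14 × 5.22 = 0.7308 pp.
The labor force: 0.49 × (-1.29) = -0.6321 pp.
TFP growth = 6.7 − 3.5619 = 3.1381%.

3.14%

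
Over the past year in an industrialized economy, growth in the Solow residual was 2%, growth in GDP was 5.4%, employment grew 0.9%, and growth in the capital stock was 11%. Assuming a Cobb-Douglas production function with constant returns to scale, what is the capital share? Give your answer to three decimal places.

gY = gA + α·gK + (1−α)·gL, so gY − gA − gL = α(gK − gL).
5.4 − 2 − 0.9 = α × (11 − 0.9).
2.5 = 10.1 α, so α = 0.24752.

The capital share is 0.248.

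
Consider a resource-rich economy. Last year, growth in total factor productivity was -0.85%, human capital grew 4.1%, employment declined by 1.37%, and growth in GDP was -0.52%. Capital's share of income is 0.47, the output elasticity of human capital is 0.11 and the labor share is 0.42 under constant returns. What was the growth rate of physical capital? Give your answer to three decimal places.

0.967%

Labor's share = 1 − 0.47 − 0.11 = 0.42.
gY = gA + 0.11×4.1 + 0.42×(-1.37) + 0.47×g.
0.47×g = -0.52 + 0.85 + 0.1244 = 0.4544.
g = 0.4544 / 0.47 = 0.96681%.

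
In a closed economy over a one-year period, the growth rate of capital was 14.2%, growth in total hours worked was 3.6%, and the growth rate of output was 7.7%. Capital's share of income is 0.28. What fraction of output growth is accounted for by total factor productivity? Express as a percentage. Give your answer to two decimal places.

Labor's share = 1 − 0.28 = 0.72.
Capital: 0.28 × 14.2 = 3.976 pp.
Total hours worked: 0.72 × 3.6 = 2.592 pp.
TFP growth = 7.7 − 6.568 = 1.132%.
TFP share of growth = 1.132 / 7.7 × 100 = 14.7013%.

Total factor productivity accounted for 14.70% of growth.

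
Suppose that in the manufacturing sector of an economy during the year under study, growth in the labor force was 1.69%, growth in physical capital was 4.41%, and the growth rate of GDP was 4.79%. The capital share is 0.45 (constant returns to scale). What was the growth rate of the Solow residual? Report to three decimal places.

Labor's share = 1 − 0.45 = 0.55.
Physical capital: 0.45 × 4.41 = 1.9845 pp.
The labor force: 0.55 × 1.69 = 0.9295 pp.
TFP growth = 4.79 − 2.914 = 1.876%.

The Solow residual growth was 1.876%.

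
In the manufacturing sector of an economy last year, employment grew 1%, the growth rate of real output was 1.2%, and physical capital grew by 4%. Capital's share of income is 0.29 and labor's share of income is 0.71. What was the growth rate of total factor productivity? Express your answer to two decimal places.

Labor's share = 1 − 0.29 = 0.71.
Physical capital: 0.29 × 4 = 1.16 pp.
Employment: 0.71 × 1 = 0.71 pp.
TFP growth = 1.2 − 1.87 = -0.67%.

-0.67%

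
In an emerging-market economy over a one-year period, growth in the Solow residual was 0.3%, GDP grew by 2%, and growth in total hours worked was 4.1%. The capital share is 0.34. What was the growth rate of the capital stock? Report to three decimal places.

Labor's share = 1 − 0.34 = 0.66.
gY = gA + 0.66×4.1 + 0.34×g.
0.34×g = 2 − 0.3 − 2.706 = -1.006.
g = -1.006 / 0.34 = -2.95882%.

-2.959%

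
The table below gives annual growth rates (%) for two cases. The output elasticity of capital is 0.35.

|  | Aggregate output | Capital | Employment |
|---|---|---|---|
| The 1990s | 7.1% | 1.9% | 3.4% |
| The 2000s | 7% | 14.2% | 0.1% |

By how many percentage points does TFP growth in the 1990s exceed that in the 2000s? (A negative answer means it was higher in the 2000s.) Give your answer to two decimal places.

2.26 percentage points

Labor's share = 1 − 0.35 = 0.65.
The 1990s: TFP = 7.1 − 0.665 − 2.21 = 4.225%.
The 2000s: TFP = 7 − 4.97 − 0.065 = 1.965%.
Difference = 4.225 − (1.965) = 2.26 pp.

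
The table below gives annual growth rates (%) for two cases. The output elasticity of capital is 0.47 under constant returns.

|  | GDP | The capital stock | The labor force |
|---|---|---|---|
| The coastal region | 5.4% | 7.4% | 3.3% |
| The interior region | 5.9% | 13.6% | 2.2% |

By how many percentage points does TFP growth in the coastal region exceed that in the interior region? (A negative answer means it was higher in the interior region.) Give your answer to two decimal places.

1.83 percentage points

Labor's share = 1 − 0.47 = 0.53.
The coastal region: TFP = 5.4 − 3.478 − 1.749 = 0.173%.
The interior region: TFP = 5.9 − 6.392 − 1.166 = -1.658%.
Difference = 0.173 − (-1.658) = 1.831 pp.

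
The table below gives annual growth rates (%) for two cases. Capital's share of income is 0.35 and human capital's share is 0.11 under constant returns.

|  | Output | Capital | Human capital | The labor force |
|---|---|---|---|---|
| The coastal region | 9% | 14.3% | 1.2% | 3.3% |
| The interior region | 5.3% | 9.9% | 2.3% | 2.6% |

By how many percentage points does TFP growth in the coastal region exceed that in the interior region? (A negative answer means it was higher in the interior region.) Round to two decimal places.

Labor's share = 1 − 0.35 − 0.11 = 0.54.
The coastal region: TFP = 9 − 5.005 − 0.132 − 1.782 = 2.081%.
The interior region: TFP = 5.3 − 3.465 − 0.253 − 1.404 = 0.178%.
Difference = 2.081 − (0.178) = 1.903 pp.

1.90 percentage points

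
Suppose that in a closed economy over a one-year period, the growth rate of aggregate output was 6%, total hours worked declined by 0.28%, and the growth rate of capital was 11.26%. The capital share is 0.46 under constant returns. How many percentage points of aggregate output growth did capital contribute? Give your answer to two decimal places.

Contribution = share × growth = 0.46 × 11.26 = 5.1796 pp.

5.18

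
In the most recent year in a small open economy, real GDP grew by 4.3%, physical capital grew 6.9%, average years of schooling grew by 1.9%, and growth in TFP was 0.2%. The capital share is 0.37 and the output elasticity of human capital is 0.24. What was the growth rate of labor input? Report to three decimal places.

Labor input growth was 2.797%.

Labor's share = 1 − 0.37 − 0.24 = 0.39.
gY = gA + 0.37×6.9 + 0.24×1.9 + 0.39×g.
0.39×g = 4.3 − 0.2 − 3.009 = 1.091.
g = 1.091 / 0.39 = 2.79744%.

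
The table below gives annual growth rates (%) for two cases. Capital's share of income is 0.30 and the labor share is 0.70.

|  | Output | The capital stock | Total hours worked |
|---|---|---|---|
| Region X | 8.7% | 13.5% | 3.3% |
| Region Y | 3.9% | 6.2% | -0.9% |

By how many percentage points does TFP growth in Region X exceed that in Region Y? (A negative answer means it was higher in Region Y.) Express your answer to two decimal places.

-0.33 percentage points

Labor's share = 1 − 0.3 = 0.7.
Region X: TFP = 8.7 − 4.05 − 2.31 = 2.34%.
Region Y: TFP = 3.9 − 1.86 + 0.63 = 2.67%.
Difference = 2.34 − (2.67) = -0.33 pp.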